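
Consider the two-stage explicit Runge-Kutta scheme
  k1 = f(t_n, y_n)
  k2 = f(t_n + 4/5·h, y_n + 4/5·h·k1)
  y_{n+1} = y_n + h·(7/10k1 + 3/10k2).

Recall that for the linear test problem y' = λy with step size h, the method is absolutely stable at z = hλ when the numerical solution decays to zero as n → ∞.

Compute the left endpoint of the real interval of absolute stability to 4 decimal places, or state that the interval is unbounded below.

With y'=λy (z=hλ):
  k1=λy_n ⇒ h·k1=z·y_n;  k2=λ(1+4/5z)y_n ⇒ h·k2=z(1+4/5z)y_n
  y_{n+1}/y_n = 1 + 7/10z + 3/10z(1+4/5z) = 1 + z + 6/25z²
  so R(z) = 1 + z + 6/25z².

Find x<0 with |R(x)|<1.
x=-0.86: |R|=0.3175
R=1: x+6/25x²=0 ⇒ x=−25/6=-4.1667; min R=1−1/(4·6/25)=-0.0417>−1
Confirm numerically:
  x=-3.285: |R|=0.30489 <1
  x=-3.160: |R|=0.23654 <1
  x=-2.629: |R|=0.02979 <1
  x=-4.347: |R|=1.18814 >1
  x=-4.208: |R|=1.04174 >1
Stable set (-4.1667, 0).

z* = -4.1667.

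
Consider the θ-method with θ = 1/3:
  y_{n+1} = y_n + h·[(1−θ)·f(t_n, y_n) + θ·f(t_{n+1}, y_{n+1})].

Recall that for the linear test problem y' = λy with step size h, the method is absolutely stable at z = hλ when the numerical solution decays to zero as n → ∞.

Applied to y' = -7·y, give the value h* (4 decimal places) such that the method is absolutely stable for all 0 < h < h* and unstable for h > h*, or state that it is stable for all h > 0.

(-6.0000,0); λ=-7 ⇒ h* = (6)/7 = 0.8571.

With y'=λy (z=hλ):
  y_{n+1} = y_n + z·[2/3·y_n + 1/3·y_{n+1}] ⇒ (1 − 1/3z)y_{n+1} = (1 + 2/3z)y_n
  Hence R(z) = (1 + 2/3z)/(1 − 1/3z).

Need |R(x)|<1, x<0.
x=-0.4: |R|=0.6471
R=−1: 1+2/3x = −1+1/3x ⇒ -1/3x=2 ⇒ x=2/(-1/3)=-6.0000
Confirm numerically:
  x=-4.723: |R|=0.83465 <1
  x=-3.954: |R|=0.70578 <1
  x=-3.393: |R|=0.59221 <1
  x=-6.471: |R|=1.04973 >1
  x=-6.263: |R|=1.02839 >1
  x=-6.196: |R|=1.02131 >1
So |R|<1 on (-6.0000, 0).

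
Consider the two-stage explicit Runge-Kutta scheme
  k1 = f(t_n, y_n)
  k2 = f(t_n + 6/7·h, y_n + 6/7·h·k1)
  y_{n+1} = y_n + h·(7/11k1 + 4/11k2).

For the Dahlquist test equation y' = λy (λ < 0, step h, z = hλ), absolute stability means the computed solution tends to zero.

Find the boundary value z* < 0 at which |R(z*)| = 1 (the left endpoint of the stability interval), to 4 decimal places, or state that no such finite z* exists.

left endpoint -3.2083.

With y'=λy (z=hλ):
  k1=λy_n ⇒ h·k1=z·y_n;  k2=λ(1+6/7z)y_n ⇒ h·k2=z(1+6/7z)y_n
  y_{n+1}/y_n = 1 + 7/11z + 4/11z(1+6/7z) = 1 + z + 24/77z²
  Hence R(z) = 1 + z + 24/77z².

Find x<0 with |R(x)|<1.
x=-1.02: |R|=0.3043
R=1: x+24/77x²=0 ⇒ x=−77/24=-3.2083; min R=1−1/(4·24/77)=0.1979>−1
Confirm numerically:
  x=-2.954: |R|=0.76583 <1
  x=-1.904: |R|=0.22594 <1
  x=-1.742: |R|=0.20384 <1
  x=-3.640: |R|=1.48975 >1
  x=-3.562: |R|=1.39265 >1
So |R|<1 on (-3.2083, 0).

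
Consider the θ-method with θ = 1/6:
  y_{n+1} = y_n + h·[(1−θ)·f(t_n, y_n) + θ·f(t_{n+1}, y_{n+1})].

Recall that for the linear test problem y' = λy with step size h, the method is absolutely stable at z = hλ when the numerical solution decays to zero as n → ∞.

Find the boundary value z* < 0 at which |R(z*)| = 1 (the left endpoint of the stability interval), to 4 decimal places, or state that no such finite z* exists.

left endpoint -3.0000.

On y'=λy, z=hλ:
  y_{n+1} = y_n + z·[5/6·y_n + 1/6·y_{n+1}] ⇒ (1 − 1/6z)y_{n+1} = (1 + 5/6z)y_n
  so R(z) = (1 + 5/6z)/(1 − 1/6z).

Boundary: |R(x)|=1, x<0.
x=-0.99: |R|=0.1502
R=−1: 1+5/6x = −1+1/6x ⇒ -2/3x=2 ⇒ x=2/(-2/3)=-3.0000
Confirm numerically:
  x=-2.086: |R|=0.54786 <1
  x=-1.918: |R|=0.45340 <1
  x=-1.837: |R|=0.40641 <1
  x=-1.234: |R|=0.02350 <1
  x=-3.563: |R|=1.23549 >1
  x=-3.449: |R|=1.19007 >1
  x=-3.071: |R|=1.03131 >1
Stable set (-3.0000, 0).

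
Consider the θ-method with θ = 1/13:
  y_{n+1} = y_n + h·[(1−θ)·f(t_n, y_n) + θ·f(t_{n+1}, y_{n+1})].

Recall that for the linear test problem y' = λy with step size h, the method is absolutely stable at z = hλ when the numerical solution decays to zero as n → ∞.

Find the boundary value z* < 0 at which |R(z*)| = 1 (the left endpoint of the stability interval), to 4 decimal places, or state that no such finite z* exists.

Test eqn y'=λy, z=hλ:
  y_{n+1} = y_n + z·[12/13·y_n + 1/13·y_{n+1}] ⇒ (1 − 1/13z)y_{n+1} = (1 + 12/13z)y_n
  ⇒ R(z) = (1 + 12/13z)/(1 − 1/13z).

Solve |R(x)|<1 on ℝ⁻.
x=-0.48: |R|=0.5371
R=−1: 1+12/13x = −1+1/13x ⇒ -11/13x=2 ⇒ x=2/(-11/13)=-2.3636
Confirm numerically:
  x=-1.376: |R|=0.24430 <1
  x=-1.237: |R|=0.12952 <1
  x=-1.134: |R|=0.04302 <1
  x=-2.847: |R|=1.33552 >1
  x=-2.704: |R|=1.23841 >1
  x=-2.420: |R|=1.04021 >1
Interval (-2.3636, 0).

left endpoint -2.3636.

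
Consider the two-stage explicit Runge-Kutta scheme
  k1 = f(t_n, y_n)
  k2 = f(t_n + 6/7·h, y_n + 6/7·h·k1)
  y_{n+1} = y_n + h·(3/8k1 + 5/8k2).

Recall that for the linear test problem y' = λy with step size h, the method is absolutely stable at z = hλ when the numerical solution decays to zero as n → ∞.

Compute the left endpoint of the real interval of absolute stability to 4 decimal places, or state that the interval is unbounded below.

On y'=λy, z=hλ:
  k1=λy_n ⇒ h·k1=z·y_n;  k2=λ(1+6/7z)y_n ⇒ h·k2=z(1+6/7z)y_n
  y_{n+1}/y_n = 1 + 3/8z + 5/8z(1+6/7z) = 1 + z + 15/28z²
  Hence R(z) = 1 + z + 15/28z².

Boundary: |R(x)|=1, x<0.
x=-1.2: |R|=0.5714
R=1: x+15/28x²=0 ⇒ x=−28/15=-1.8667; min R=1−1/(4·15/28)=0.5333>−1
Confirm numerically:
  x=-1.633: |R|=0.79558 <1
  x=-1.547: |R|=0.73508 <1
  x=-1.464: |R|=0.68419 <1
  x=-1.171: |R|=0.56359 <1
  x=-2.387: |R|=1.66538 >1
  x=-2.297: |R|=1.52954 >1
So |R|<1 on (-1.8667, 0).

z* = -1.8667.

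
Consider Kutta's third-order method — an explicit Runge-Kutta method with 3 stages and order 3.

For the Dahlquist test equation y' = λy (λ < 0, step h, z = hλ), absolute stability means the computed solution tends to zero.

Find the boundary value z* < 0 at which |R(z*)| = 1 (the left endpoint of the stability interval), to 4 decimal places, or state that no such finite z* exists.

With y'=λy (z=hλ):
  order 3, 3-stage ⇒ R(z)=1+z+z^2/2+z^3/6
  (e.g. R(-1.46)=0.08711, |R|=0.08711)

Find x<0 with |R(x)|<1.
x=-1.46: |R|=0.0871
|R(-2.8)|=1.5387 |R(-2.41)|=0.8389 |R(-0.85)|=0.4089
Bisect:
  x_lo=-3.1379 |R|=2.3642  x_hi=-0.3929 |R|=0.6742
  mid=-1.76539 |R|=0.12409 →hi
  mid=-2.45165 |R|=0.90233 →hi
  mid=-2.79477 |R|=1.52761 →lo
  mid=-2.62321 |R|=1.19108 →lo
  mid=-2.53743 |R|=1.04105 →lo
  mid=-2.49454 |R|=0.97031 →hi
  mid=-2.51598 |R|=1.00533 →lo
  mid=-2.50526 |R|=0.98773 →hi
  mid=-2.51062 |R|=0.99651 →hi
  mid=-2.51330 |R|=1.00091 →lo
  ...
  [-2.51280,-2.51263] ⇒ x*=-2.5127
Stable set (-2.5127, 0).

z* = -2.5127.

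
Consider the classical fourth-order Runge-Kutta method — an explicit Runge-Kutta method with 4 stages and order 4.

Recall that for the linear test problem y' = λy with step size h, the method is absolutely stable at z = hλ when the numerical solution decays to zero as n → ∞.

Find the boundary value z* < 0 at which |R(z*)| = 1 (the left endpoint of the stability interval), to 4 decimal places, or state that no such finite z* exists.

On y'=λy, z=hλ:
  order 4, 4-stage ⇒ R(z)=1+z+z^2/2+z^3/6+z^4/24
  (e.g. R(-1.02)=0.36843, |R|=0.36843)

Need |R(x)|<1, x<0.
x=-1.02: |R|=0.3684
|R(-2.15)|=0.3952 |R(-1.2)|=0.3184 |R(-1.05)|=0.3590
Bisect:
  x_lo=-3.5922 |R|=3.0723  x_hi=-0.1200 |R|=0.8870
  mid=-1.85611 |R|=0.29524 →hi
  mid=-2.72418 |R|=0.91170 →hi
  mid=-3.15821 |R|=1.72406 →lo
  mid=-2.94119 |R|=1.26164 →lo
  mid=-2.83269 |R|=1.07384 →lo
  mid=-2.77843 |R|=0.98970 →hi
  mid=-2.80556 |R|=1.03099 →lo
  mid=-2.79199 |R|=1.01015 →lo
  mid=-2.78521 |R|=0.99988 →hi
  mid=-2.78860 |R|=1.00500 →lo
  ...
  [-2.78543,-2.78521] ⇒ x*=-2.7853
Stable set (-2.7853, 0).

left endpoint -2.7853.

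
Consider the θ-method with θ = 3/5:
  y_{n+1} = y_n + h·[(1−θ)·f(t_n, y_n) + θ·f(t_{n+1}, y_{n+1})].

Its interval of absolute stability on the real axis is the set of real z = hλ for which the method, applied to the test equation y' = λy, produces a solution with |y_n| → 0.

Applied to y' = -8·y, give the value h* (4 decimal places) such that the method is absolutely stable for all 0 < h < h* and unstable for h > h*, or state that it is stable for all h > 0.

On y'=λy, z=hλ:
  y_{n+1} = y_n + z·[2/5·y_n + 3/5·y_{n+1}] ⇒ (1 − 3/5z)y_{n+1} = (1 + 2/5z)y_n
  ⇒ R(z) = (1 + 2/5z)/(1 − 3/5z).

Need |R(x)|<1, x<0.
x=-0.42: |R|=0.6645
x=-2: |R|=0.0909
x=-10: |R|=0.4286
x=-100: |R|=0.6393
θ=3/5≥1/2 ⇒ |1+2/5x|<|1−3/5x| ∀x<0 ⇒ interval (−∞,0).

unbounded; (−∞, 0). Any h>0 works for λ=-8.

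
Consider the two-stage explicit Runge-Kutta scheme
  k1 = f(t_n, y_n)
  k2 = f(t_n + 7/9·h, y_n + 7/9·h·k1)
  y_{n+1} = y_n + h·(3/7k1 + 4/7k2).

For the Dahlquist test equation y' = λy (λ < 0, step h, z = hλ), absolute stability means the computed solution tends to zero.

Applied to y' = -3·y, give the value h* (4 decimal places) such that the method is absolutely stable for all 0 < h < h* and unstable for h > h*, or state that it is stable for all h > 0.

(-2.2500,0); λ=-3 ⇒ h* = (9/4)/3 = 0.7500.

Set f=λy, z=hλ:
  k1=λy_n ⇒ h·k1=z·y_n;  k2=λ(1+7/9z)y_n ⇒ h·k2=z(1+7/9z)y_n
  y_{n+1}/y_n = 1 + 3/7z + 4/7z(1+7/9z) = 1 + z + 4/9z²
  so R(z) = 1 + z + 4/9z².

Boundary: |R(x)|=1, x<0.
x=-0.45: |R|=0.6400
R=1: x+4/9x²=0 ⇒ x=−9/4=-2.2500; min R=1−1/(4·4/9)=0.4375>−1
Confirm numerically:
  x=-1.973: |R|=0.75710 <1
  x=-1.525: |R|=0.50861 <1
  x=-1.219: |R|=0.44143 <1
  x=-2.560: |R|=1.35271 >1
  x=-2.439: |R|=1.20488 >1
  x=-2.401: |R|=1.16113 >1
So |R|<1 on (-2.2500, 0).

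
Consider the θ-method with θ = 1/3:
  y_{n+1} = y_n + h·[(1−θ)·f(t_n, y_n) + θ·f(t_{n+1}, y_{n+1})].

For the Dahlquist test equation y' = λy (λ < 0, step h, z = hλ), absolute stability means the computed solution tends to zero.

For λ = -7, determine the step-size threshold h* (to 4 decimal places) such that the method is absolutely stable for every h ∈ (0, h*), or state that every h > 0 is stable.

On y'=λy, z=hλ:
  y_{n+1} = y_n + z·[2/3·y_n + 1/3·y_{n+1}] ⇒ (1 − 1/3z)y_{n+1} = (1 + 2/3z)y_n
  R(z) = (1 + 2/3z)/(1 − 1/3z).

Solve |R(x)|<1 on ℝ⁻.
x=-1.09: |R|=0.2005
R=−1: 1+2/3x = −1+1/3x ⇒ -1/3x=2 ⇒ x=2/(-1/3)=-6.0000
Confirm numerically:
  x=-5.295: |R|=0.91501 <1
  x=-3.623: |R|=0.64110 <1
  x=-3.130: |R|=0.53181 <1
  x=-2.973: |R|=0.49322 <1
  x=-6.434: |R|=1.04600 >1
  x=-6.375: |R|=1.04000 >1
  x=-6.222: |R|=1.02407 >1
So |R|<1 on (-6.0000, 0).

(-6.0000,0); λ=-7 ⇒ h* = (6)/7 = 0.8571.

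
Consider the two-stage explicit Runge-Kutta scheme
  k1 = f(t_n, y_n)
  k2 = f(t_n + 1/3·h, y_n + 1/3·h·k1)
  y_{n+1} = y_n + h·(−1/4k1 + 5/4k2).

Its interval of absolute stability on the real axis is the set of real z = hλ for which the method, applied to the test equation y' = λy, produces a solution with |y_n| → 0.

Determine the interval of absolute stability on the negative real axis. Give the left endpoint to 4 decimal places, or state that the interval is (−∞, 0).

z∈(-2.4000,0).

With y'=λy (z=hλ):
  k1=λy_n ⇒ h·k1=z·y_n;  k2=λ(1+1/3z)y_n ⇒ h·k2=z(1+1/3z)y_n
  y_{n+1}/y_n = 1 − 1/4z + 5/4z(1+1/3z) = 1 + z + 5/12z²
  so R(z) = 1 + z + 5/12z².

Boundary: |R(x)|=1, x<0.
x=-1.58: |R|=0.4602
R=1: x+5/12x²=0 ⇒ x=−12/5=-2.4000; min R=1−1/(4·5/12)=0.4000>−1
Confirm numerically:
  x=-1.991: |R|=0.66070 <1
  x=-1.787: |R|=0.54357 <1
  x=-1.706: |R|=0.50668 <1
  x=-1.255: |R|=0.40126 <1
  x=-2.801: |R|=1.46800 >1
  x=-2.500: |R|=1.10417 >1
  x=-2.434: |R|=1.03448 >1
Interval (-2.4000, 0).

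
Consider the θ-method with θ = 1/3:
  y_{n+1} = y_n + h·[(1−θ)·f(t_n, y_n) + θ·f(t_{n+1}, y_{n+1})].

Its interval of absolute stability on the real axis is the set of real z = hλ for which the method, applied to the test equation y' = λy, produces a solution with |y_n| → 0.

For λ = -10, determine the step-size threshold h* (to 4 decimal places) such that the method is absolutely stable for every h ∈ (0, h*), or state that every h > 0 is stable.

On y'=λy, z=hλ:
  y_{n+1} = y_n + z·[2/3·y_n + 1/3·y_{n+1}] ⇒ (1 − 1/3z)y_{n+1} = (1 + 2/3z)y_n
  Hence R(z) = (1 + 2/3z)/(1 − 1/3z).

Solve |R(x)|<1 on ℝ⁻.
x=-1.4: |R|=0.0455
R=−1: 1+2/3x = −1+1/3x ⇒ -1/3x=2 ⇒ x=2/(-1/3)=-6.0000
Confirm numerically:
  x=-5.391: |R|=0.92742 <1
  x=-5.285: |R|=0.91370 <1
  x=-3.612: |R|=0.63884 <1
  x=-2.955: |R|=0.48866 <1
  x=-6.143: |R|=1.01564 >1
  x=-6.112: |R|=1.01229 >1
Stable set (-6.0000, 0).

(-6.0000,0); λ=-10 ⇒ h* = (6)/10 = 0.6000.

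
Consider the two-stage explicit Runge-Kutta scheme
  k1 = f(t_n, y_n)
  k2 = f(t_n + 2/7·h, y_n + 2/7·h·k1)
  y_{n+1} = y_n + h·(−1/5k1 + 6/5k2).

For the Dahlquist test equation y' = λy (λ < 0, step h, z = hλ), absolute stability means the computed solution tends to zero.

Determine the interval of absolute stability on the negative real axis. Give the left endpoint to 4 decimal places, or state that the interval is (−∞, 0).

Set f=λy, z=hλ:
  k1=λy_n ⇒ h·k1=z·y_n;  k2=λ(1+2/7z)y_n ⇒ h·k2=z(1+2/7z)y_n
  y_{n+1}/y_n = 1 − 1/5z + 6/5z(1+2/7z) = 1 + z + 12/35z²
  ⇒ R(z) = 1 + z + 12/35z².

Need |R(x)|<1, x<0.
x=-1.69: |R|=0.2892
R=1: x+12/35x²=0 ⇒ x=−35/12=-2.9167; min R=1−1/(4·12/35)=0.2708>−1
Confirm numerically:
  x=-2.230: |R|=0.47499 <1
  x=-1.859: |R|=0.32587 <1
  x=-1.768: |R|=0.30371 <1
  x=-3.252: |R|=1.37389 >1
  x=-3.022: |R|=1.10914 >1
  x=-2.948: |R|=1.03167 >1
Stable set (-2.9167, 0).

z∈(-2.9167,0).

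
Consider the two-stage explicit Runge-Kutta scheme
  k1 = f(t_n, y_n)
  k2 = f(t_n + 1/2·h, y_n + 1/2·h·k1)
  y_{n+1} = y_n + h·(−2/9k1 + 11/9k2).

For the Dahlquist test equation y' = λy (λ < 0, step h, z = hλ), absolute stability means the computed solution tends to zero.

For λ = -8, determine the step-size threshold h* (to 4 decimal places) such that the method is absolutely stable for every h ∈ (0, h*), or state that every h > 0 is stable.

(-1.6364,0); λ=-8 ⇒ h* = (18/11)/8 = 0.2045.

Test eqn y'=λy, z=hλ:
  k1=λy_n ⇒ h·k1=z·y_n;  k2=λ(1+1/2z)y_n ⇒ h·k2=z(1+1/2z)y_n
  y_{n+1}/y_n = 1 − 2/9z + 11/9z(1+1/2z) = 1 + z + 11/18z²
  so R(z) = 1 + z + 11/18z².

Need |R(x)|<1, x<0.
x=-1.34: |R|=0.7573
R=1: x+11/18x²=0 ⇒ x=−18/11=-1.6364; min R=1−1/(4·11/18)=0.5909>−1
Confirm numerically:
  x=-1.195: |R|=0.67768 <1
  x=-1.077: |R|=0.63185 <1
  x=-0.812: |R|=0.59093 <1
  x=-0.743: |R|=0.59436 <1
  x=-2.163: |R|=1.69613 >1
  x=-2.127: |R|=1.63775 >1
  x=-1.918: |R|=1.33011 >1
Stable set (-1.6364, 0).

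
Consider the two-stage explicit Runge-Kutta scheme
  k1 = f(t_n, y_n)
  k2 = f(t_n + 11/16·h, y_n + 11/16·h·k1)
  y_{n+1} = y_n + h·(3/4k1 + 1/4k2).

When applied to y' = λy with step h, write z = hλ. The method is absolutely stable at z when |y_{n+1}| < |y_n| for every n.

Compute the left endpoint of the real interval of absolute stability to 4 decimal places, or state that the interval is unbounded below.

Test eqn y'=λy, z=hλ:
  k1=λy_n ⇒ h·k1=z·y_n;  k2=λ(1+11/16z)y_n ⇒ h·k2=z(1+11/16z)y_n
  y_{n+1}/y_n = 1 + 3/4z + 1/4z(1+11/16z) = 1 + z + 11/64z²
  ⇒ R(z) = 1 + z + 11/64z².

Solve |R(x)|<1 on ℝ⁻.
x=-0.89: |R|=0.2461
R=1: x+11/64x²=0 ⇒ x=−64/11=-5.8182; min R=1−1/(4·11/64)=-0.4545>−1
Confirm numerically:
  x=-5.432: |R|=0.63945 <1
  x=-3.053: |R|=0.45099 <1
  x=-2.991: |R|=0.45339 <1
  x=-2.372: |R|=0.40497 <1
  x=-6.318: |R|=1.54276 >1
  x=-6.223: |R|=1.43298 >1
  x=-5.860: |R|=1.04212 >1
Stable set (-5.8182, 0).

z* = -5.8182.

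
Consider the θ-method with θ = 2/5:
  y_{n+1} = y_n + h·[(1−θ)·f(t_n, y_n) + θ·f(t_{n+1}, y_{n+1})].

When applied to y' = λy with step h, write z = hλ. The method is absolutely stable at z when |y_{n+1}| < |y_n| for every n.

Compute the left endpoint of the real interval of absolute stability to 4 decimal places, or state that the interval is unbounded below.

Set f=λy, z=hλ:
  y_{n+1} = y_n + z·[3/5·y_n + 2/5·y_{n+1}] ⇒ (1 − 2/5z)y_{n+1} = (1 + 3/5z)y_n
  R(z) = (1 + 3/5z)/(1 − 2/5z).

Boundary: |R(x)|=1, x<0.
x=-0.9: |R|=0.3382
R=−1: 1+3/5x = −1+2/5x ⇒ -1/5x=2 ⇒ x=2/(-1/5)=-10.0000
Confirm numerically:
  x=-7.359: |R|=0.86606 <1
  x=-5.984: |R|=0.76332 <1
  x=-4.393: |R|=0.59328 <1
  x=-4.129: |R|=0.55717 <1
  x=-10.538: |R|=1.02063 >1
  x=-10.119: |R|=1.00472 >1
So |R|<1 on (-10.0000, 0).

left endpoint -10.0000.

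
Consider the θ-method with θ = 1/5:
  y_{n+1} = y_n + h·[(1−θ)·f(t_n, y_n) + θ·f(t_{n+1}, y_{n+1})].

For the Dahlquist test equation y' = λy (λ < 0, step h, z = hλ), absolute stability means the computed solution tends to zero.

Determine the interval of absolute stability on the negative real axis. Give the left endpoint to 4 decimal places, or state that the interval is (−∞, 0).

z∈(-3.3333,0).

Set f=λy, z=hλ:
  y_{n+1} = y_n + z·[4/5·y_n + 1/5·y_{n+1}] ⇒ (1 − 1/5z)y_{n+1} = (1 + 4/5z)y_n
  ⇒ R(z) = (1 + 4/5z)/(1 − 1/5z).

Solve |R(x)|<1 on ℝ⁻.
x=-1.44: |R|=0.1180
R=−1: 1+4/5x = −1+1/5x ⇒ -3/5x=2 ⇒ x=2/(-3/5)=-3.3333
Confirm numerically:
  x=-2.995: |R|=0.87305 <1
  x=-2.324: |R|=0.58656 <1
  x=-1.670: |R|=0.25187 <1
  x=-3.766: |R|=1.14807 >1
  x=-3.618: |R|=1.09909 >1
  x=-3.397: |R|=1.02275 >1
Stable set (-3.3333, 0).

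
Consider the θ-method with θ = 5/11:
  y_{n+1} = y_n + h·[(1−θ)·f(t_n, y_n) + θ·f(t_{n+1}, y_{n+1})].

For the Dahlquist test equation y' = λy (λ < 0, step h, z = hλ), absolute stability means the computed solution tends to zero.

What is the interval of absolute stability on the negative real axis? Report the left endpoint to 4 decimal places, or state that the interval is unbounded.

(-22.0000, 0).

With y'=λy (z=hλ):
  y_{n+1} = y_n + z·[6/11·y_n + 5/11·y_{n+1}] ⇒ (1 − 5/11z)y_{n+1} = (1 + 6/11z)y_n
  ⇒ R(z) = (1 + 6/11z)/(1 − 5/11z).

Solve |R(x)|<1 on ℝ⁻.
x=-1.07: |R|=0.2801
R=−1: 1+6/11x = −1+5/11x ⇒ -1/11x=2 ⇒ x=2/(-1/11)=-22.0000
Confirm numerically:
  x=-21.144: |R|=0.99267 <1
  x=-11.148: |R|=0.83740 <1
  x=-10.457: |R|=0.81760 <1
  x=-22.431: |R|=1.00350 >1
  x=-22.353: |R|=1.00288 >1
  x=-22.080: |R|=1.00066 >1
So |R|<1 on (-22.0000, 0).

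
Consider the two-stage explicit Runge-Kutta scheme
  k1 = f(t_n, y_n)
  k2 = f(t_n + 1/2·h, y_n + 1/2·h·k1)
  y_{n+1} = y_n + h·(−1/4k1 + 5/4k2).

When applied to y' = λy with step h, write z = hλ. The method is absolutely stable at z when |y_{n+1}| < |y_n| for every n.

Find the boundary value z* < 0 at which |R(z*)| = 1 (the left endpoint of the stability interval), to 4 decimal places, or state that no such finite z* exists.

left endpoint -1.6000.

Test eqn y'=λy, z=hλ:
  k1=λy_n ⇒ h·k1=z·y_n;  k2=λ(1+1/2z)y_n ⇒ h·k2=z(1+1/2z)y_n
  y_{n+1}/y_n = 1 − 1/4z + 5/4z(1+1/2z) = 1 + z + 5/8z²
  Hence R(z) = 1 + z + 5/8z².

Solve |R(x)|<1 on ℝ⁻.
x=-0.65: |R|=0.6141
R=1: x+5/8x²=0 ⇒ x=−8/5=-1.6000; min R=1−1/(4·5/8)=0.6000>−1
Confirm numerically:
  x=-1.432: |R|=0.84964 <1
  x=-0.877: |R|=0.60371 <1
  x=-0.812: |R|=0.60009 <1
  x=-1.996: |R|=1.49401 >1
  x=-1.978: |R|=1.46730 >1
  x=-1.926: |R|=1.39242 >1
Interval (-1.6000, 0).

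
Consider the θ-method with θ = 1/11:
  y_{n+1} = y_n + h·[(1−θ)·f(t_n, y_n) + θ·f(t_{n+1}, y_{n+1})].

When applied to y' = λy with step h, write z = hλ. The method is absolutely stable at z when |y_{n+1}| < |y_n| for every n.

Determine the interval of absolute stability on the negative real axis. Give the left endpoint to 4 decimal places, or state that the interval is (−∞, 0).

(-2.4444, 0).

On y'=λy, z=hλ:
  y_{n+1} = y_n + z·[10/11·y_n + 1/11·y_{n+1}] ⇒ (1 − 1/11z)y_{n+1} = (1 + 10/11z)y_n
  ⇒ R(z) = (1 + 10/11z)/(1 − 1/11z).

Solve |R(x)|<1 on ℝ⁻.
x=-1.56: |R|=0.3662
R=−1: 1+10/11x = −1+1/11x ⇒ -9/11x=2 ⇒ x=2/(-9/11)=-2.4444
Confirm numerically:
  x=-2.401: |R|=0.97082 <1
  x=-1.920: |R|=0.63467 <1
  x=-1.192: |R|=0.07546 <1
  x=-2.890: |R|=1.28870 >1
  x=-2.740: |R|=1.19360 >1
  x=-2.546: |R|=1.06747 >1
Interval (-2.4444, 0).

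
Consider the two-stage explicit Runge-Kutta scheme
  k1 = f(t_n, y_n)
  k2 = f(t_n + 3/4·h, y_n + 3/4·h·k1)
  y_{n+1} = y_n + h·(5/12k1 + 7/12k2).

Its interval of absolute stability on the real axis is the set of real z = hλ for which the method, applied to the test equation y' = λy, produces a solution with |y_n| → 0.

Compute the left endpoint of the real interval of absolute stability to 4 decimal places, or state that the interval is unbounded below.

With y'=λy (z=hλ):
  k1=λy_n ⇒ h·k1=z·y_n;  k2=λ(1+3/4z)y_n ⇒ h·k2=z(1+3/4z)y_n
  y_{n+1}/y_n = 1 + 5/12z + 7/12z(1+3/4z) = 1 + z + 7/16z²
  ⇒ R(z) = 1 + z + 7/16z².

Solve |R(x)|<1 on ℝ⁻.
x=-1.55: |R|=0.5011
R=1: x+7/16x²=0 ⇒ x=−16/7=-2.2857; min R=1−1/(4·7/16)=0.4286>−1
Confirm numerically:
  x=-1.677: |R|=0.55339 <1
  x=-1.156: |R|=0.42865 <1
  x=-1.085: |R|=0.43004 <1
  x=-2.498: |R|=1.23200 >1
  x=-2.497: |R|=1.23082 >1
Stable set (-2.2857, 0).

left endpoint -2.2857.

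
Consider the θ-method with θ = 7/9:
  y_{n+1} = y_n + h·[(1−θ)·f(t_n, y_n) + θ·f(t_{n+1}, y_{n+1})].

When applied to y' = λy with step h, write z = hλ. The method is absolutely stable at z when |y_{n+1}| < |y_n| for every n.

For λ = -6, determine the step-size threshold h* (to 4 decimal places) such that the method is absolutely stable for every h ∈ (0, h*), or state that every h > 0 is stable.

unbounded; (−∞, 0). Any h>0 works for λ=-6.

Test eqn y'=λy, z=hλ:
  y_{n+1} = y_n + z·[2/9·y_n + 7/9·y_{n+1}] ⇒ (1 − 7/9z)y_{n+1} = (1 + 2/9z)y_n
  ⇒ R(z) = (1 + 2/9z)/(1 − 7/9z).

Boundary: |R(x)|=1, x<0.
x=-0.67: |R|=0.5595
x=-2: |R|=0.2174
x=-10: |R|=0.1392
x=-100: |R|=0.2694
θ=7/9≥1/2 ⇒ |1+2/9x|<|1−7/9x| ∀x<0 ⇒ unbounded interval.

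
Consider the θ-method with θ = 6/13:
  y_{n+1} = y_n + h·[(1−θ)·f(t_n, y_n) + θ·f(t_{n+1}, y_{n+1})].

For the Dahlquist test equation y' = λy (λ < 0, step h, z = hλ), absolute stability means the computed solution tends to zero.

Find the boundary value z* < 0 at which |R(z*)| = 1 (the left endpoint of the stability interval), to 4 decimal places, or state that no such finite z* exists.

On y'=λy, z=hλ:
  y_{n+1} = y_n + z·[7/13·y_n + 6/13·y_{n+1}] ⇒ (1 − 6/13z)y_{n+1} = (1 + 7/13z)y_n
  so R(z) = (1 + 7/13z)/(1 − 6/13z).

Find x<0 with |R(x)|<1.
x=-0.54: |R|=0.5677
R=−1: 1+7/13x = −1+6/13x ⇒ -1/13x=2 ⇒ x=2/(-1/13)=-26.0000
Confirm numerically:
  x=-16.864: |R|=0.91999 <1
  x=-13.394: |R|=0.86498 <1
  x=-12.408: |R|=0.84457 <1
  x=-10.553: |R|=0.79760 <1
  x=-26.177: |R|=1.00104 >1
  x=-26.033: |R|=1.00020 >1
So |R|<1 on (-26.0000, 0).

left endpoint -26.0000.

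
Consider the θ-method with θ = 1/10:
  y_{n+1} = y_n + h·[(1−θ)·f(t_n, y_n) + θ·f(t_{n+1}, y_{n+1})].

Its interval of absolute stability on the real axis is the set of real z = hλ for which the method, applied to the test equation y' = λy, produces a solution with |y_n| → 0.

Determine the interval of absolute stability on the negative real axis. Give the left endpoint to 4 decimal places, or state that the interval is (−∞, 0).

On y'=λy, z=hλ:
  y_{n+1} = y_n + z·[9/10·y_n + 1/10·y_{n+1}] ⇒ (1 − 1/10z)y_{n+1} = (1 + 9/10z)y_n
  so R(z) = (1 + 9/10z)/(1 − 1/10z).

Boundary: |R(x)|=1, x<0.
x=-1.52: |R|=0.3194
R=−1: 1+9/10x = −1+1/10x ⇒ -4/5x=2 ⇒ x=2/(-4/5)=-2.5000
Confirm numerically:
  x=-2.432: |R|=0.95624 <1
  x=-1.940: |R|=0.62479 <1
  x=-1.629: |R|=0.40081 <1
  x=-1.509: |R|=0.31115 <1
  x=-2.833: |R|=1.20759 >1
  x=-2.695: |R|=1.12288 >1
Interval (-2.5000, 0).

(-2.5000, 0).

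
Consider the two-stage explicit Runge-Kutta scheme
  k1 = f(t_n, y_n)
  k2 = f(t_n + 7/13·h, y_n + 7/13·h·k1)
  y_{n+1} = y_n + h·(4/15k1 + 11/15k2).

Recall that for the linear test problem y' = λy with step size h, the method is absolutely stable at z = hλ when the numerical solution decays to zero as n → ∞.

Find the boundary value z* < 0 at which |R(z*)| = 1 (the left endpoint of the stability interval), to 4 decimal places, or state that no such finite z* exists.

On y'=λy, z=hλ:
  k1=λy_n ⇒ h·k1=z·y_n;  k2=λ(1+7/13z)y_n ⇒ h·k2=z(1+7/13z)y_n
  y_{n+1}/y_n = 1 + 4/15z + 11/15z(1+7/13z) = 1 + z + 77/195z²
  Hence R(z) = 1 + z + 77/195z².

Solve |R(x)|<1 on ℝ⁻.
x=-1.04: |R|=0.3871
R=1: x+77/195x²=0 ⇒ x=−195/77=-2.5325; min R=1−1/(4·77/195)=0.3669>−1
Confirm numerically:
  x=-2.040: |R|=0.60330 <1
  x=-1.168: |R|=0.37069 <1
  x=-1.109: |R|=0.37665 <1
  x=-3.029: |R|=1.59389 >1
  x=-2.954: |R|=1.49170 >1
Interval (-2.5325, 0).

z* = -2.5325.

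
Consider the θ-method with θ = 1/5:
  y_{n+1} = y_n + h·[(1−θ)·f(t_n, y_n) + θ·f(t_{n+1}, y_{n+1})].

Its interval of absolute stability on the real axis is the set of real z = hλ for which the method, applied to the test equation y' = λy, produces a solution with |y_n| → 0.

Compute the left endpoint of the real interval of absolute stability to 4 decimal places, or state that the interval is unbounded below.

z* = -3.3333.

Set f=λy, z=hλ:
  y_{n+1} = y_n + z·[4/5·y_n + 1/5·y_{n+1}] ⇒ (1 − 1/5z)y_{n+1} = (1 + 4/5z)y_n
  ⇒ R(z) = (1 + 4/5z)/(1 − 1/5z).

Solve |R(x)|<1 on ℝ⁻.
x=-0.93: |R|=0.2159
R=−1: 1+4/5x = −1+1/5x ⇒ -3/5x=2 ⇒ x=2/(-3/5)=-3.3333
Confirm numerically:
  x=-3.029: |R|=0.88629 <1
  x=-2.371: |R|=0.60833 <1
  x=-2.336: |R|=0.59215 <1
  x=-3.819: |R|=1.16521 >1
  x=-3.457: |R|=1.04387 >1
Interval (-3.3333, 0).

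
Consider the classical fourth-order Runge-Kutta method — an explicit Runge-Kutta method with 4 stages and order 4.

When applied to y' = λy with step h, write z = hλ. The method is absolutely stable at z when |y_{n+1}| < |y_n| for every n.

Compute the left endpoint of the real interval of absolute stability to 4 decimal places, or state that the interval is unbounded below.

z* = -2.7853.

Test eqn y'=λy, z=hλ:
  order 4, 4-stage ⇒ R(z)=1+z+z^2/2+z^3/6+z^4/24
  (e.g. R(-1.59)=0.27041, |R|=0.27041)

Find x<0 with |R(x)|<1.
x=-1.59: |R|=0.2704
|R(-2.37)|=0.5343 |R(-1.26)|=0.3054 |R(-1.02)|=0.3684
Bisect:
  x_lo=-3.1916 |R|=1.8064  x_hi=-0.0811 |R|=0.9221
  mid=-1.63634 |R|=0.27095 →hi
  mid=-2.41395 |R|=0.57004 →hi
  mid=-2.80276 |R|=1.02665 →lo
  mid=-2.60836 |R|=0.76440 →hi
  mid=-2.70556 |R|=0.88629 →hi
  mid=-2.75416 |R|=0.95406 →hi
  mid=-2.77846 |R|=0.98974 →hi
  mid=-2.79061 |R|=1.00804 →lo
  ...
  [-2.78548,-2.78529] ⇒ x*=-2.7853
Stable set (-2.7853, 0).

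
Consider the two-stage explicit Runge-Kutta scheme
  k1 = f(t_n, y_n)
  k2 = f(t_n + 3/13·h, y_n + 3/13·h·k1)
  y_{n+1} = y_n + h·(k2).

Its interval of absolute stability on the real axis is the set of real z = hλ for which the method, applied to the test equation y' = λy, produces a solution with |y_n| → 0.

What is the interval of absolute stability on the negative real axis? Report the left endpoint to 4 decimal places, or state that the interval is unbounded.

On y'=λy, z=hλ:
  k1=λy_n ⇒ h·k1=z·y_n;  k2=λ(1+3/13z)y_n ⇒ h·k2=z(1+3/13z)y_n
  y_{n+1}/y_n = 1 + z(1+3/13z) = 1 + z + 3/13z²
  so R(z) = 1 + z + 3/13z².

Solve |R(x)|<1 on ℝ⁻.
x=-0.93: |R|=0.2696
R=1: x+3/13x²=0 ⇒ x=−13/3=-4.3333; min R=1−1/(4·3/13)=-0.0833>−1
Confirm numerically:
  x=-4.127: |R|=0.80349 <1
  x=-3.445: |R|=0.29378 <1
  x=-3.011: |R|=0.08118 <1
  x=-3.008: |R|=0.08001 <1
  x=-4.468: |R|=1.13885 >1
  x=-4.357: |R|=1.02380 >1
Stable set (-4.3333, 0).

z∈(-4.3333,0).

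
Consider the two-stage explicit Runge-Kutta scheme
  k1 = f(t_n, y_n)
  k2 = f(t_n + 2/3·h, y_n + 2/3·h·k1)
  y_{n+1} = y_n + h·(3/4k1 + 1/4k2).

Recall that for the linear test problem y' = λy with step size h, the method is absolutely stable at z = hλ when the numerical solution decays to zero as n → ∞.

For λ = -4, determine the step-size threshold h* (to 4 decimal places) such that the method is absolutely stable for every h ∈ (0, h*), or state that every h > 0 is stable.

With y'=λy (z=hλ):
  k1=λy_n ⇒ h·k1=z·y_n;  k2=λ(1+2/3z)y_n ⇒ h·k2=z(1+2/3z)y_n
  y_{n+1}/y_n = 1 + 3/4z + 1/4z(1+2/3z) = 1 + z + 1/6z²
  so R(z) = 1 + z + 1/6z².

Find x<0 with |R(x)|<1.
x=-1.21: |R|=0.0340
R=1: x+1/6x²=0 ⇒ x=−6=-6.0000; min R=1−1/(4·1/6)=-0.5000>−1
Confirm numerically:
  x=-5.805: |R|=0.81134 <1
  x=-4.732: |R|=0.00003 <1
  x=-3.561: |R|=0.44755 <1
  x=-2.417: |R|=0.44335 <1
  x=-6.158: |R|=1.16216 >1
  x=-6.133: |R|=1.13595 >1
Stable set (-6.0000, 0).

(-6.0000,0); λ=-4 ⇒ h* = (6)/4 = 1.5000.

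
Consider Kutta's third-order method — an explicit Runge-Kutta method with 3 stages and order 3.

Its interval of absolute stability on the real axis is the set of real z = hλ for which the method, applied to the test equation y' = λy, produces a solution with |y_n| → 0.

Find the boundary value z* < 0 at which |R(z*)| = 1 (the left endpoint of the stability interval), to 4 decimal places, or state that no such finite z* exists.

On y'=λy, z=hλ:
  order 3, 3-stage ⇒ R(z)=1+z+z^2/2+z^3/6
  (e.g. R(-1.43)=0.10508, |R|=0.10508)

Find x<0 with |R(x)|<1.
x=-1.43: |R|=0.1051
|R(-2.25)|=0.6172 |R(-1.97)|=0.3038 |R(-1.8)|=0.1520
Bisect:
  x_lo=-2.8187 |R|=1.5785  x_hi=-0.0965 |R|=0.9080
  mid=-1.45758 |R|=0.08857 →hi
  mid=-2.13812 |R|=0.48143 →hi
  mid=-2.47838 |R|=0.94439 →hi
  mid=-2.64852 |R|=1.23760 →lo
  mid=-2.56345 |R|=1.08534 →lo
  mid=-2.52092 |R|=1.01349 →lo
  mid=-2.49965 |R|=0.97860 →hi
  mid=-2.51029 |R|=0.99596 →hi
  mid=-2.51560 |R|=1.00470 →lo
  mid=-2.51294 |R|=1.00033 →lo
  ...
  [-2.51278,-2.51261] ⇒ x*=-2.5127
Interval (-2.5127, 0).

z* = -2.5127.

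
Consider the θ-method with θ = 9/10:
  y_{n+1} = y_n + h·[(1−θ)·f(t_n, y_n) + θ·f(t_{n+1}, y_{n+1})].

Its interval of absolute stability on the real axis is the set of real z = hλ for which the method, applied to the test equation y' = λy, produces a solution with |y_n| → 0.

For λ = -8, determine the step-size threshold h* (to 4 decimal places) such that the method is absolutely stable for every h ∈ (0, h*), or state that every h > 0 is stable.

unbounded; (−∞, 0). Any h>0 works for λ=-8.

On y'=λy, z=hλ:
  y_{n+1} = y_n + z·[1/10·y_n + 9/10·y_{n+1}] ⇒ (1 − 9/10z)y_{n+1} = (1 + 1/10z)y_n
  R(z) = (1 + 1/10z)/(1 − 9/10z).

Need |R(x)|<1, x<0.
x=-1.2: |R|=0.4231
x=-2: |R|=0.2857
x=-10: |R|=0.0000
x=-100: |R|=0.0989
θ=9/10≥1/2 ⇒ |1+1/10x|<|1−9/10x| ∀x<0 ⇒ stable on all of ℝ⁻.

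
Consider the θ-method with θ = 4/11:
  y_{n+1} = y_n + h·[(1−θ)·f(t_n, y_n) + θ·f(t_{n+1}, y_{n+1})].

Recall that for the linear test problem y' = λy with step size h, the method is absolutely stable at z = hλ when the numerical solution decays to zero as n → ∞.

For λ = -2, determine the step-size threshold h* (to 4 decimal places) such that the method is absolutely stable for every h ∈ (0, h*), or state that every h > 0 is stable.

(-7.3333,0); λ=-2 ⇒ h* = (22/3)/2 = 3.6667.

Test eqn y'=λy, z=hλ:
  y_{n+1} = y_n + z·[7/11·y_n + 4/11·y_{n+1}] ⇒ (1 − 4/11z)y_{n+1} = (1 + 7/11z)y_n
  ⇒ R(z) = (1 + 7/11z)/(1 − 4/11z).

Find x<0 with |R(x)|<1.
x=-1.37: |R|=0.0856
R=−1: 1+7/11x = −1+4/11x ⇒ -3/11x=2 ⇒ x=2/(-3/11)=-7.3333
Confirm numerically:
  x=-5.163: |R|=0.79429 <1
  x=-4.585: |R|=0.71898 <1
  x=-2.970: |R|=0.42788 <1
  x=-7.515: |R|=1.01327 >1
  x=-7.500: |R|=1.01220 >1
Stable set (-7.3333, 0).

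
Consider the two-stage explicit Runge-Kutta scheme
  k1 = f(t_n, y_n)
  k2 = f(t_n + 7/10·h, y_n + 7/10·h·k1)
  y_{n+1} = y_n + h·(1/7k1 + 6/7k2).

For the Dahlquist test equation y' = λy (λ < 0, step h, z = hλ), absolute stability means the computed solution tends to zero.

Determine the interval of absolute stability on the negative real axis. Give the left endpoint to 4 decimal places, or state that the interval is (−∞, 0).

With y'=λy (z=hλ):
  k1=λy_n ⇒ h·k1=z·y_n;  k2=λ(1+7/10z)y_n ⇒ h·k2=z(1+7/10z)y_n
  y_{n+1}/y_n = 1 + 1/7z + 6/7z(1+7/10z) = 1 + z + 3/5z²
  ⇒ R(z) = 1 + z + 3/5z².

Need |R(x)|<1, x<0.
x=-0.43: |R|=0.6809
R=1: x+3/5x²=0 ⇒ x=−5/3=-1.6667; min R=1−1/(4·3/5)=0.5833>−1
Confirm numerically:
  x=-1.317: |R|=0.72369 <1
  x=-0.903: |R|=0.58625 <1
  x=-0.717: |R|=0.59145 <1
  x=-2.237: |R|=1.76550 >1
  x=-2.148: |R|=1.62034 >1
  x=-2.069: |R|=1.49946 >1
Stable set (-1.6667, 0).

z∈(-1.6667,0).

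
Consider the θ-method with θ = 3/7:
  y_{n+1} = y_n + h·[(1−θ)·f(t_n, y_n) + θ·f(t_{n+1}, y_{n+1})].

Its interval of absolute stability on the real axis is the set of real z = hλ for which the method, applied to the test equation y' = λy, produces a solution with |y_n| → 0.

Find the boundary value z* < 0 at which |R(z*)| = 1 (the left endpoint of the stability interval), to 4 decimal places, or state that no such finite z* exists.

left endpoint -14.0000.

Set f=λy, z=hλ:
  y_{n+1} = y_n + z·[4/7·y_n + 3/7·y_{n+1}] ⇒ (1 − 3/7z)y_{n+1} = (1 + 4/7z)y_n
  so R(z) = (1 + 4/7z)/(1 − 3/7z).

Find x<0 with |R(x)|<1.
x=-1.11: |R|=0.2478
R=−1: 1+4/7x = −1+3/7x ⇒ -1/7x=2 ⇒ x=2/(-1/7)=-14.0000
Confirm numerically:
  x=-13.346: |R|=0.98610 <1
  x=-12.703: |R|=0.97125 <1
  x=-6.974: |R|=0.74837 <1
  x=-14.556: |R|=1.01097 >1
  x=-14.327: |R|=1.00654 >1
  x=-14.231: |R|=1.00465 >1
Stable set (-14.0000, 0).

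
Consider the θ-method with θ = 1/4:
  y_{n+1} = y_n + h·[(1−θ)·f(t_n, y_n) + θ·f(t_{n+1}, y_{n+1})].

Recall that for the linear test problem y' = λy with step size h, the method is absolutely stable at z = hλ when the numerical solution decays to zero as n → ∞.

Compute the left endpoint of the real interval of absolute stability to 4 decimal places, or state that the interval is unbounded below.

Set f=λy, z=hλ:
  y_{n+1} = y_n + z·[3/4·y_n + 1/4·y_{n+1}] ⇒ (1 − 1/4z)y_{n+1} = (1 + 3/4z)y_n
  ⇒ R(z) = (1 + 3/4z)/(1 − 1/4z).

Boundary: |R(x)|=1, x<0.
x=-0.36: |R|=0.6697
R=−1: 1+3/4x = −1+1/4x ⇒ -1/2x=2 ⇒ x=2/(-1/2)=-4.0000
Confirm numerically:
  x=-3.864: |R|=0.96541 <1
  x=-3.653: |R|=0.90932 <1
  x=-3.198: |R|=0.77716 <1
  x=-1.873: |R|=0.27567 <1
  x=-4.500: |R|=1.11765 >1
  x=-4.034: |R|=1.00846 >1
Stable set (-4.0000, 0).

left endpoint -4.0000.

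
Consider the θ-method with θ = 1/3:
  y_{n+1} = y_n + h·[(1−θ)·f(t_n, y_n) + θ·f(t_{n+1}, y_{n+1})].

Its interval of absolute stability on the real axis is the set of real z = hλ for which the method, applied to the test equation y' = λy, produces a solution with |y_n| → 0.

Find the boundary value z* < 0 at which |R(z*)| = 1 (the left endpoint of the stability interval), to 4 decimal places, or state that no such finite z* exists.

Test eqn y'=λy, z=hλ:
  y_{n+1} = y_n + z·[2/3·y_n + 1/3·y_{n+1}] ⇒ (1 − 1/3z)y_{n+1} = (1 + 2/3z)y_n
  so R(z) = (1 + 2/3z)/(1 − 1/3z).

Need |R(x)|<1, x<0.
x=-0.76: |R|=0.3936
R=−1: 1+2/3x = −1+1/3x ⇒ -1/3x=2 ⇒ x=2/(-1/3)=-6.0000
Confirm numerically:
  x=-4.488: |R|=0.79808 <1
  x=-3.202: |R|=0.54886 <1
  x=-2.513: |R|=0.36750 <1
  x=-6.534: |R|=1.05601 >1
  x=-6.177: |R|=1.01929 >1
  x=-6.100: |R|=1.01099 >1
Interval (-6.0000, 0).

left endpoint -6.0000.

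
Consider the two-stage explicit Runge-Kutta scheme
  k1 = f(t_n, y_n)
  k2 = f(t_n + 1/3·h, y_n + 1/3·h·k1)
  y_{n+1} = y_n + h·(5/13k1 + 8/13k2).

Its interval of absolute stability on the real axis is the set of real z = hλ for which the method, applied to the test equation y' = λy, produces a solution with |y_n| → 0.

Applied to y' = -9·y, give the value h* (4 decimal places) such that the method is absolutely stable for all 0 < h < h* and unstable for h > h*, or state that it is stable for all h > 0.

(-4.8750,0); λ=-9 ⇒ h* = (39/8)/9 = 0.5417.

With y'=λy (z=hλ):
  k1=λy_n ⇒ h·k1=z·y_n;  k2=λ(1+1/3z)y_n ⇒ h·k2=z(1+1/3z)y_n
  y_{n+1}/y_n = 1 + 5/13z + 8/13z(1+1/3z) = 1 + z + 8/39z²
  R(z) = 1 + z + 8/39z².

Boundary: |R(x)|=1, x<0.
x=-1.56: |R|=0.0608
R=1: x+8/39x²=0 ⇒ x=−39/8=-4.8750; min R=1−1/(4·8/39)=-0.2188>−1
Confirm numerically:
  x=-3.985: |R|=0.27248 <1
  x=-3.898: |R|=0.21880 <1
  x=-3.526: |R|=0.02429 <1
  x=-2.838: |R|=0.18585 <1
  x=-5.145: |R|=1.28495 >1
  x=-5.105: |R|=1.24085 >1
Interval (-4.8750, 0).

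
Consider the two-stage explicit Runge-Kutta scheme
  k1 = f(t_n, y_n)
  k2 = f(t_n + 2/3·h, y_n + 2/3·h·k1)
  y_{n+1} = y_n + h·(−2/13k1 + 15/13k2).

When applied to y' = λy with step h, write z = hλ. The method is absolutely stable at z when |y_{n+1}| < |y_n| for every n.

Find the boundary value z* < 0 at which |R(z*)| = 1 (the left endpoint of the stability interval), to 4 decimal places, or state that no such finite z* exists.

Test eqn y'=λy, z=hλ:
  k1=λy_n ⇒ h·k1=z·y_n;  k2=λ(1+2/3z)y_n ⇒ h·k2=z(1+2/3z)y_n
  y_{n+1}/y_n = 1 − 2/13z + 15/13z(1+2/3z) = 1 + z + 10/13z²
  ⇒ R(z) = 1 + z + 10/13z².

Solve |R(x)|<1 on ℝ⁻.
x=-1.52: |R|=1.2572
R=1: x+10/13x²=0 ⇒ x=−13/10=-1.3000; min R=1−1/(4·10/13)=0.6750>−1
Confirm numerically:
  x=-1.207: |R|=0.91365 <1
  x=-0.691: |R|=0.67629 <1
  x=-0.563: |R|=0.68082 <1
  x=-0.525: |R|=0.68702 <1
  x=-1.793: |R|=1.67996 >1
  x=-1.600: |R|=1.36923 >1
  x=-1.474: |R|=1.19729 >1
So |R|<1 on (-1.3000, 0).

z* = -1.3000.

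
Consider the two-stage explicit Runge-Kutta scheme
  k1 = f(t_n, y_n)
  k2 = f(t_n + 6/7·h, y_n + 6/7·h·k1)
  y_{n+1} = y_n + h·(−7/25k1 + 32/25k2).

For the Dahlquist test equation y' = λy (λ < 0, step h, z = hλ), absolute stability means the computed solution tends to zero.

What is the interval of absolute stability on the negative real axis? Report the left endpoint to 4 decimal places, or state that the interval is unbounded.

Set f=λy, z=hλ:
  k1=λy_n ⇒ h·k1=z·y_n;  k2=λ(1+6/7z)y_n ⇒ h·k2=z(1+6/7z)y_n
  y_{n+1}/y_n = 1 − 7/25z + 32/25z(1+6/7z) = 1 + z + 192/175z²
  Hence R(z) = 1 + z + 192/175z².

Need |R(x)|<1, x<0.
x=-1.25: |R|=1.4643
R=1: x+192/175x²=0 ⇒ x=−175/192=-0.9115; min R=1−1/(4·192/175)=0.7721>−1
Confirm numerically:
  x=-0.804: |R|=0.90521 <1
  x=-0.618: |R|=0.80103 <1
  x=-0.534: |R|=0.77886 <1
  x=-1.317: |R|=1.58598 >1
  x=-0.984: |R|=1.07832 >1
Interval (-0.9115, 0).

z∈(-0.9115,0).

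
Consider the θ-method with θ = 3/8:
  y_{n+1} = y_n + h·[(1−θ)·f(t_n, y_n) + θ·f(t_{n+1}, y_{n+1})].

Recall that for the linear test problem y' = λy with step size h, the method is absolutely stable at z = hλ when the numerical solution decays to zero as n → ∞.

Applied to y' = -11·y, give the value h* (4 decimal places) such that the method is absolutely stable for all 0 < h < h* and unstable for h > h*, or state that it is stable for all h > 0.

(-8.0000,0); λ=-11 ⇒ h* = (8)/11 = 0.7273.

With y'=λy (z=hλ):
  y_{n+1} = y_n + z·[5/8·y_n + 3/8·y_{n+1}] ⇒ (1 − 3/8z)y_{n+1} = (1 + 5/8z)y_n
  R(z) = (1 + 5/8z)/(1 − 3/8z).

Solve |R(x)|<1 on ℝ⁻.
x=-0.68: |R|=0.4582
R=−1: 1+5/8x = −1+3/8x ⇒ -1/4x=2 ⇒ x=2/(-1/4)=-8.0000
Confirm numerically:
  x=-7.752: |R|=0.98413 <1
  x=-5.988: |R|=0.84502 <1
  x=-4.401: |R|=0.66052 <1
  x=-4.190: |R|=0.62956 <1
  x=-8.450: |R|=1.02699 >1
  x=-8.401: |R|=1.02415 >1
  x=-8.297: |R|=1.01806 >1
So |R|<1 on (-8.0000, 0).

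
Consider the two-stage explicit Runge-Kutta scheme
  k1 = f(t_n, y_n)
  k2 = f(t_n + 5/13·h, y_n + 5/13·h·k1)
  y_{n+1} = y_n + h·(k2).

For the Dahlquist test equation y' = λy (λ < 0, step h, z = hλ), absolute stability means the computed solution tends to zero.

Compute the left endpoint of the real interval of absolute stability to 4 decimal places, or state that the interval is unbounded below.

z* = -2.6000.

On y'=λy, z=hλ:
  k1=λy_n ⇒ h·k1=z·y_n;  k2=λ(1+5/13z)y_n ⇒ h·k2=z(1+5/13z)y_n
  y_{n+1}/y_n = 1 + z(1+5/13z) = 1 + z + 5/13z²
  ⇒ R(z) = 1 + z + 5/13z².

Need |R(x)|<1, x<0.
x=-0.59: |R|=0.5439
R=1: x+5/13x²=0 ⇒ x=−13/5=-2.6000; min R=1−1/(4·5/13)=0.3500>−1
Confirm numerically:
  x=-1.859: |R|=0.47019 <1
  x=-1.753: |R|=0.42893 <1
  x=-1.752: |R|=0.42858 <1
  x=-1.040: |R|=0.37600 <1
  x=-3.005: |R|=1.46809 >1
  x=-2.833: |R|=1.25388 >1
Interval (-2.6000, 0).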